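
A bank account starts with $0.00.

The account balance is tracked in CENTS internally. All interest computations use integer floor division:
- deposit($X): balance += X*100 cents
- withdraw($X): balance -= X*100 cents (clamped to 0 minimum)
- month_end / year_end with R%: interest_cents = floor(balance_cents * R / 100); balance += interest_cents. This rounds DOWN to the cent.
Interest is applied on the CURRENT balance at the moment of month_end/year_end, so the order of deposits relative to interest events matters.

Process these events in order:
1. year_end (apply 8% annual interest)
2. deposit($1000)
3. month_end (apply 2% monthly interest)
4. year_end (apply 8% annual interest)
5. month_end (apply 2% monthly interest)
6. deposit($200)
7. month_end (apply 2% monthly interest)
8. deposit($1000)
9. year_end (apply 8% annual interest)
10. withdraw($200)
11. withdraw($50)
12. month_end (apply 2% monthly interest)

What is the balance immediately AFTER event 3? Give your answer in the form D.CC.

Answer: 1020.00

Derivation:
After 1 (year_end (apply 8% annual interest)): balance=$0.00 total_interest=$0.00
After 2 (deposit($1000)): balance=$1000.00 total_interest=$0.00
After 3 (month_end (apply 2% monthly interest)): balance=$1020.00 total_interest=$20.00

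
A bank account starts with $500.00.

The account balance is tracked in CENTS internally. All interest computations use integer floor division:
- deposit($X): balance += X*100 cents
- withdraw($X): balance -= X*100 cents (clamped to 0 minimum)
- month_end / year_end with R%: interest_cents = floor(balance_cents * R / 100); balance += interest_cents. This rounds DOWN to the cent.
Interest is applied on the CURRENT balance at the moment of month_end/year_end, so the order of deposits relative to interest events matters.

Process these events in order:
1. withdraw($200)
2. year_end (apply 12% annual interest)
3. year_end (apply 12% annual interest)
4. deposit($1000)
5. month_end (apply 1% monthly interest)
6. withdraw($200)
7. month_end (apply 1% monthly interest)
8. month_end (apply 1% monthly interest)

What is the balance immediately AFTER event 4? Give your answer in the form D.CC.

Answer: 1376.32

Derivation:
After 1 (withdraw($200)): balance=$300.00 total_interest=$0.00
After 2 (year_end (apply 12% annual interest)): balance=$336.00 total_interest=$36.00
After 3 (year_end (apply 12% annual interest)): balance=$376.32 total_interest=$76.32
After 4 (deposit($1000)): balance=$1376.32 total_interest=$76.32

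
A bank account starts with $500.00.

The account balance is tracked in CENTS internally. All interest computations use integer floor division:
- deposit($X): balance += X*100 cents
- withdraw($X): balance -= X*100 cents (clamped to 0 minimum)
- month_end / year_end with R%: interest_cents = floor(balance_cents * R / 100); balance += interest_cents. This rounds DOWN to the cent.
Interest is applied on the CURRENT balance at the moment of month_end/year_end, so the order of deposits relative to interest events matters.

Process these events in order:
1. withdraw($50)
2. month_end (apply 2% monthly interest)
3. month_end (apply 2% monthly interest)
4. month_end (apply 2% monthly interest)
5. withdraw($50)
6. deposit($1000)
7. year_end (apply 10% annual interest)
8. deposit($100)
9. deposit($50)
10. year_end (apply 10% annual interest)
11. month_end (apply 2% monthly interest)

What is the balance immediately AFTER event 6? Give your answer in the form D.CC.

After 1 (withdraw($50)): balance=$450.00 total_interest=$0.00
After 2 (month_end (apply 2% monthly interest)): balance=$459.00 total_interest=$9.00
After 3 (month_end (apply 2% monthly interest)): balance=$468.18 total_interest=$18.18
After 4 (month_end (apply 2% monthly interest)): balance=$477.54 total_interest=$27.54
After 5 (withdraw($50)): balance=$427.54 total_interest=$27.54
After 6 (deposit($1000)): balance=$1427.54 total_interest=$27.54

Answer: 1427.54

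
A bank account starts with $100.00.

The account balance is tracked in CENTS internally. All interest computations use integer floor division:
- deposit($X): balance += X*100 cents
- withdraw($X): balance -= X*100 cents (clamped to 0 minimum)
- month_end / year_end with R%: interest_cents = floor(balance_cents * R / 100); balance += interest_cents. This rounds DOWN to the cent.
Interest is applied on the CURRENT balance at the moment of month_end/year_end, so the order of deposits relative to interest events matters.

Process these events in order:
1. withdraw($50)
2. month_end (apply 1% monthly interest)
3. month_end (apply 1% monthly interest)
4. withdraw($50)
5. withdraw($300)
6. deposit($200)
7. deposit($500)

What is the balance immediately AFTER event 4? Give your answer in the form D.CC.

After 1 (withdraw($50)): balance=$50.00 total_interest=$0.00
After 2 (month_end (apply 1% monthly interest)): balance=$50.50 total_interest=$0.50
After 3 (month_end (apply 1% monthly interest)): balance=$51.00 total_interest=$1.00
After 4 (withdraw($50)): balance=$1.00 total_interest=$1.00

Answer: 1.00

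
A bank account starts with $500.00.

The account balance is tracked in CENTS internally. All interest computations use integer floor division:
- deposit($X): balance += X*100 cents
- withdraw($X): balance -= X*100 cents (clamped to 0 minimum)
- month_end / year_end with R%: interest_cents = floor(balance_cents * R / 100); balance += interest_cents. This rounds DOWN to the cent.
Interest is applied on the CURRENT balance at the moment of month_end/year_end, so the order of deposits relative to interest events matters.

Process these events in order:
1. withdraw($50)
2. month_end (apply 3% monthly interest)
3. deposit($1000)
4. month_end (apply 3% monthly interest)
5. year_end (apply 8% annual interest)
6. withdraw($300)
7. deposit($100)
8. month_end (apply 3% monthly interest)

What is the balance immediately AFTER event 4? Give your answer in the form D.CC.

After 1 (withdraw($50)): balance=$450.00 total_interest=$0.00
After 2 (month_end (apply 3% monthly interest)): balance=$463.50 total_interest=$13.50
After 3 (deposit($1000)): balance=$1463.50 total_interest=$13.50
After 4 (month_end (apply 3% monthly interest)): balance=$1507.40 total_interest=$57.40

Answer: 1507.40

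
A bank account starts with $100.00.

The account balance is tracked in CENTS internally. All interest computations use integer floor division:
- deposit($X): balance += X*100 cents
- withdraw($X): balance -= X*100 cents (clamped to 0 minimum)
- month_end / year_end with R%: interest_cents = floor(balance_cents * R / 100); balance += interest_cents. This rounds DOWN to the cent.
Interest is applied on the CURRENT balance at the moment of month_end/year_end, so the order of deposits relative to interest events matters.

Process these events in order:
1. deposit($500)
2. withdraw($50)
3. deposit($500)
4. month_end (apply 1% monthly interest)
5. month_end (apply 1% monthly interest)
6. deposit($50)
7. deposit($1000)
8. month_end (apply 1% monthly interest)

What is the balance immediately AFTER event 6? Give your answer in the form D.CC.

Answer: 1121.10

Derivation:
After 1 (deposit($500)): balance=$600.00 total_interest=$0.00
After 2 (withdraw($50)): balance=$550.00 total_interest=$0.00
After 3 (deposit($500)): balance=$1050.00 total_interest=$0.00
After 4 (month_end (apply 1% monthly interest)): balance=$1060.50 total_interest=$10.50
After 5 (month_end (apply 1% monthly interest)): balance=$1071.10 total_interest=$21.10
After 6 (deposit($50)): balance=$1121.10 total_interest=$21.10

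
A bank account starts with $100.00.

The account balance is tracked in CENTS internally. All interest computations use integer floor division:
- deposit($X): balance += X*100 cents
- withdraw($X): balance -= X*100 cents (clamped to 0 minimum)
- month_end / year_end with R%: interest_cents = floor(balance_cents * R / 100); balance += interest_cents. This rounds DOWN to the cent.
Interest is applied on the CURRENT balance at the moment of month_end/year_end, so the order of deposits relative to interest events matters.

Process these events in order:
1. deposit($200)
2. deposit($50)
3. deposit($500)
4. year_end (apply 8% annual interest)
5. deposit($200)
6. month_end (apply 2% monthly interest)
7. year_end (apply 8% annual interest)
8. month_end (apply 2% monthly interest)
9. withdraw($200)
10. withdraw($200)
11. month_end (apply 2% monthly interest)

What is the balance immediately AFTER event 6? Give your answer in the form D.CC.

Answer: 1140.36

Derivation:
After 1 (deposit($200)): balance=$300.00 total_interest=$0.00
After 2 (deposit($50)): balance=$350.00 total_interest=$0.00
After 3 (deposit($500)): balance=$850.00 total_interest=$0.00
After 4 (year_end (apply 8% annual interest)): balance=$918.00 total_interest=$68.00
After 5 (deposit($200)): balance=$1118.00 total_interest=$68.00
After 6 (month_end (apply 2% monthly interest)): balance=$1140.36 total_interest=$90.36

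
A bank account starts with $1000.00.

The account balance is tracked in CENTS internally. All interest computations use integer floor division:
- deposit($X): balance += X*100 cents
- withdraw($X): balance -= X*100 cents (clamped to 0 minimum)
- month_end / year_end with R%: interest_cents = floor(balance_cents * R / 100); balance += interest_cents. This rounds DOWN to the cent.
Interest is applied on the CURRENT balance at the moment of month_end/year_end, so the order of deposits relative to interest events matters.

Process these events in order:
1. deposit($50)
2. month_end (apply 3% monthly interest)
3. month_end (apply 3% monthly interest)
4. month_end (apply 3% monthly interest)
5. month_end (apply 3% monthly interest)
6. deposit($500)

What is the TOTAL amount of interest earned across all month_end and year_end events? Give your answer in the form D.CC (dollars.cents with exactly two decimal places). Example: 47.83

Answer: 131.77

Derivation:
After 1 (deposit($50)): balance=$1050.00 total_interest=$0.00
After 2 (month_end (apply 3% monthly interest)): balance=$1081.50 total_interest=$31.50
After 3 (month_end (apply 3% monthly interest)): balance=$1113.94 total_interest=$63.94
After 4 (month_end (apply 3% monthly interest)): balance=$1147.35 total_interest=$97.35
After 5 (month_end (apply 3% monthly interest)): balance=$1181.77 total_interest=$131.77
After 6 (deposit($500)): balance=$1681.77 total_interest=$131.77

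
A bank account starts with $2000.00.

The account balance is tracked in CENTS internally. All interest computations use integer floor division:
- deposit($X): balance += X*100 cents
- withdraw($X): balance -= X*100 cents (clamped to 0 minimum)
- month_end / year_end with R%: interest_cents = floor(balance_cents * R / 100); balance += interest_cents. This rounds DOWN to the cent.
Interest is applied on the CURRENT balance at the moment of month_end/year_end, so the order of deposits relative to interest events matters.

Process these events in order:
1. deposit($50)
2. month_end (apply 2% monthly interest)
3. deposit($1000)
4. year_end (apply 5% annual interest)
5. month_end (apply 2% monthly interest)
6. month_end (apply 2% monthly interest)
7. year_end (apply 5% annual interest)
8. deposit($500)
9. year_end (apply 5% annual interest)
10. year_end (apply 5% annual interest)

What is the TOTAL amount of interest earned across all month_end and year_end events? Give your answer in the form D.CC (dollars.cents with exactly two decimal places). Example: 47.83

After 1 (deposit($50)): balance=$2050.00 total_interest=$0.00
After 2 (month_end (apply 2% monthly interest)): balance=$2091.00 total_interest=$41.00
After 3 (deposit($1000)): balance=$3091.00 total_interest=$41.00
After 4 (year_end (apply 5% annual interest)): balance=$3245.55 total_interest=$195.55
After 5 (month_end (apply 2% monthly interest)): balance=$3310.46 total_interest=$260.46
After 6 (month_end (apply 2% monthly interest)): balance=$3376.66 total_interest=$326.66
After 7 (year_end (apply 5% annual interest)): balance=$3545.49 total_interest=$495.49
After 8 (deposit($500)): balance=$4045.49 total_interest=$495.49
After 9 (year_end (apply 5% annual interest)): balance=$4247.76 total_interest=$697.76
After 10 (year_end (apply 5% annual interest)): balance=$4460.14 total_interest=$910.14

Answer: 910.14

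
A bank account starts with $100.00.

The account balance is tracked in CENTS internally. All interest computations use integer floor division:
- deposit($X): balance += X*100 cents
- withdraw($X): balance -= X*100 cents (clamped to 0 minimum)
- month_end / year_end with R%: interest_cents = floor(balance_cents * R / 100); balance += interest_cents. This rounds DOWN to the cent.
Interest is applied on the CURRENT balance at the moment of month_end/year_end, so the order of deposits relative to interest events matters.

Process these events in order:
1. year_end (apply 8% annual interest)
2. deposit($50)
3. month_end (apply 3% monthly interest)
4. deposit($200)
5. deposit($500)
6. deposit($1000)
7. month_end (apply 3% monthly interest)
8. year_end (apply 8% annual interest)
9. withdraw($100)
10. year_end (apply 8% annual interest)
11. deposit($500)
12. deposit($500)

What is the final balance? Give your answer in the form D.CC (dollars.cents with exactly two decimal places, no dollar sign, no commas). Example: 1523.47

After 1 (year_end (apply 8% annual interest)): balance=$108.00 total_interest=$8.00
After 2 (deposit($50)): balance=$158.00 total_interest=$8.00
After 3 (month_end (apply 3% monthly interest)): balance=$162.74 total_interest=$12.74
After 4 (deposit($200)): balance=$362.74 total_interest=$12.74
After 5 (deposit($500)): balance=$862.74 total_interest=$12.74
After 6 (deposit($1000)): balance=$1862.74 total_interest=$12.74
After 7 (month_end (apply 3% monthly interest)): balance=$1918.62 total_interest=$68.62
After 8 (year_end (apply 8% annual interest)): balance=$2072.10 total_interest=$222.10
After 9 (withdraw($100)): balance=$1972.10 total_interest=$222.10
After 10 (year_end (apply 8% annual interest)): balance=$2129.86 total_interest=$379.86
After 11 (deposit($500)): balance=$2629.86 total_interest=$379.86
After 12 (deposit($500)): balance=$3129.86 total_interest=$379.86

Answer: 3129.86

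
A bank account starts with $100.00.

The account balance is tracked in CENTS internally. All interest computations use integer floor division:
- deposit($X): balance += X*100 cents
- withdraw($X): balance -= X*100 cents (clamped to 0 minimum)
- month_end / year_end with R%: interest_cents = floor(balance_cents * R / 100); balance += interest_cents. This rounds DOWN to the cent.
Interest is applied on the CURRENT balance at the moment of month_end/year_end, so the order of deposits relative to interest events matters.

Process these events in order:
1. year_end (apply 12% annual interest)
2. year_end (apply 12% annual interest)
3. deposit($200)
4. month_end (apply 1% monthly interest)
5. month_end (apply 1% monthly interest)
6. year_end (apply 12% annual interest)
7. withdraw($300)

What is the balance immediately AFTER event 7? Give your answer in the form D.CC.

Answer: 71.80

Derivation:
After 1 (year_end (apply 12% annual interest)): balance=$112.00 total_interest=$12.00
After 2 (year_end (apply 12% annual interest)): balance=$125.44 total_interest=$25.44
After 3 (deposit($200)): balance=$325.44 total_interest=$25.44
After 4 (month_end (apply 1% monthly interest)): balance=$328.69 total_interest=$28.69
After 5 (month_end (apply 1% monthly interest)): balance=$331.97 total_interest=$31.97
After 6 (year_end (apply 12% annual interest)): balance=$371.80 total_interest=$71.80
After 7 (withdraw($300)): balance=$71.80 total_interest=$71.80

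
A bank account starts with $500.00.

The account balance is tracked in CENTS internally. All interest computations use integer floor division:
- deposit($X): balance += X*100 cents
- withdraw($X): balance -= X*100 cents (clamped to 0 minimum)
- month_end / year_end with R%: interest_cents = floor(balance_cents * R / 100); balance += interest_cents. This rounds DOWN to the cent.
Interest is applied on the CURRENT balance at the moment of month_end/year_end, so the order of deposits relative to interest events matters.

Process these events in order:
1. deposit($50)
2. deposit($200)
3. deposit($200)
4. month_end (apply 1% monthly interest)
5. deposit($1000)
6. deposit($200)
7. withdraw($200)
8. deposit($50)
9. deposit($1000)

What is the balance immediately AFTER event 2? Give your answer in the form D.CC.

After 1 (deposit($50)): balance=$550.00 total_interest=$0.00
After 2 (deposit($200)): balance=$750.00 total_interest=$0.00

Answer: 750.00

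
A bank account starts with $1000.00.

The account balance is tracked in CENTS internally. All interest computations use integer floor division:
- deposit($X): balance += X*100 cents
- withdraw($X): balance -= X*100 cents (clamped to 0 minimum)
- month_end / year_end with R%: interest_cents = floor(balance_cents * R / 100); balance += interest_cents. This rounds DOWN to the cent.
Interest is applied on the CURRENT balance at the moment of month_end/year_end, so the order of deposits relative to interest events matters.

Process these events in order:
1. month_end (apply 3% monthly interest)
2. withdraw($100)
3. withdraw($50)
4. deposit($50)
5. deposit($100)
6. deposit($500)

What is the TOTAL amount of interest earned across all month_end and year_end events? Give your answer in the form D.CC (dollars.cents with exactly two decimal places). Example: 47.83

After 1 (month_end (apply 3% monthly interest)): balance=$1030.00 total_interest=$30.00
After 2 (withdraw($100)): balance=$930.00 total_interest=$30.00
After 3 (withdraw($50)): balance=$880.00 total_interest=$30.00
After 4 (deposit($50)): balance=$930.00 total_interest=$30.00
After 5 (deposit($100)): balance=$1030.00 total_interest=$30.00
After 6 (deposit($500)): balance=$1530.00 total_interest=$30.00

Answer: 30.00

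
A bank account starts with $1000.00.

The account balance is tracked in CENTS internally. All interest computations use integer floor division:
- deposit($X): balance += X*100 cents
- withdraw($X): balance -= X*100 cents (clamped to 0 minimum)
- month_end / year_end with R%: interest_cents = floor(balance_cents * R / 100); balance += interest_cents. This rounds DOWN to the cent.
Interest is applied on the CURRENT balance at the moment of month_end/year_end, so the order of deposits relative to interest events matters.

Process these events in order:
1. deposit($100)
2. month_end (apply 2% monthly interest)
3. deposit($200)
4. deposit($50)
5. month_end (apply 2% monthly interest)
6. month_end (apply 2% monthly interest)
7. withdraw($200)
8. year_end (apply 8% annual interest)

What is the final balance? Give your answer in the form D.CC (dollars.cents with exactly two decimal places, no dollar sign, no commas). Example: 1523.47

After 1 (deposit($100)): balance=$1100.00 total_interest=$0.00
After 2 (month_end (apply 2% monthly interest)): balance=$1122.00 total_interest=$22.00
After 3 (deposit($200)): balance=$1322.00 total_interest=$22.00
After 4 (deposit($50)): balance=$1372.00 total_interest=$22.00
After 5 (month_end (apply 2% monthly interest)): balance=$1399.44 total_interest=$49.44
After 6 (month_end (apply 2% monthly interest)): balance=$1427.42 total_interest=$77.42
After 7 (withdraw($200)): balance=$1227.42 total_interest=$77.42
After 8 (year_end (apply 8% annual interest)): balance=$1325.61 total_interest=$175.61

Answer: 1325.61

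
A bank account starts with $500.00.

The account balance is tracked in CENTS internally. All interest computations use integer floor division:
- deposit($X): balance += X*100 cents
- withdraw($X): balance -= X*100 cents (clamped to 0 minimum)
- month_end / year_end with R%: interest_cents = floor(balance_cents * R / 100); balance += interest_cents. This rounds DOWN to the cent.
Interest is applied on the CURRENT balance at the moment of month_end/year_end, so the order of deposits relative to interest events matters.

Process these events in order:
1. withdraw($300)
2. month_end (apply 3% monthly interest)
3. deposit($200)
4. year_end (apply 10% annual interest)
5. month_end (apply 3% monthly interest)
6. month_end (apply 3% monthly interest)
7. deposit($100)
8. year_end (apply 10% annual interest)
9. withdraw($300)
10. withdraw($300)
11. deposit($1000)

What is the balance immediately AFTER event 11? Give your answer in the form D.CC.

Answer: 1031.15

Derivation:
After 1 (withdraw($300)): balance=$200.00 total_interest=$0.00
After 2 (month_end (apply 3% monthly interest)): balance=$206.00 total_interest=$6.00
After 3 (deposit($200)): balance=$406.00 total_interest=$6.00
After 4 (year_end (apply 10% annual interest)): balance=$446.60 total_interest=$46.60
After 5 (month_end (apply 3% monthly interest)): balance=$459.99 total_interest=$59.99
After 6 (month_end (apply 3% monthly interest)): balance=$473.78 total_interest=$73.78
After 7 (deposit($100)): balance=$573.78 total_interest=$73.78
After 8 (year_end (apply 10% annual interest)): balance=$631.15 total_interest=$131.15
After 9 (withdraw($300)): balance=$331.15 total_interest=$131.15
After 10 (withdraw($300)): balance=$31.15 total_interest=$131.15
After 11 (deposit($1000)): balance=$1031.15 total_interest=$131.15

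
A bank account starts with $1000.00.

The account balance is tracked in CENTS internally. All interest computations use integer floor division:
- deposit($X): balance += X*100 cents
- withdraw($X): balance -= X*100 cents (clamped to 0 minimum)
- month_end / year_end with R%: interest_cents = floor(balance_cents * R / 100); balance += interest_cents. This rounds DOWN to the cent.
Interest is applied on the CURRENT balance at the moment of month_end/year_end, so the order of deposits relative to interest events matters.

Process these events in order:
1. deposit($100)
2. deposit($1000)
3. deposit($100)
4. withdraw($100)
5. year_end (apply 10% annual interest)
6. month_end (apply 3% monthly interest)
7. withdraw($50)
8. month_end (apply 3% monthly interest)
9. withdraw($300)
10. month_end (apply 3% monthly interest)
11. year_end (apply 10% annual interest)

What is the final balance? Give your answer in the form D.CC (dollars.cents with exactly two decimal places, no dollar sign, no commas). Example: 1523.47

Answer: 2378.35

Derivation:
After 1 (deposit($100)): balance=$1100.00 total_interest=$0.00
After 2 (deposit($1000)): balance=$2100.00 total_interest=$0.00
After 3 (deposit($100)): balance=$2200.00 total_interest=$0.00
After 4 (withdraw($100)): balance=$2100.00 total_interest=$0.00
After 5 (year_end (apply 10% annual interest)): balance=$2310.00 total_interest=$210.00
After 6 (month_end (apply 3% monthly interest)): balance=$2379.30 total_interest=$279.30
After 7 (withdraw($50)): balance=$2329.30 total_interest=$279.30
After 8 (month_end (apply 3% monthly interest)): balance=$2399.17 total_interest=$349.17
After 9 (withdraw($300)): balance=$2099.17 total_interest=$349.17
After 10 (month_end (apply 3% monthly interest)): balance=$2162.14 total_interest=$412.14
After 11 (year_end (apply 10% annual interest)): balance=$2378.35 total_interest=$628.35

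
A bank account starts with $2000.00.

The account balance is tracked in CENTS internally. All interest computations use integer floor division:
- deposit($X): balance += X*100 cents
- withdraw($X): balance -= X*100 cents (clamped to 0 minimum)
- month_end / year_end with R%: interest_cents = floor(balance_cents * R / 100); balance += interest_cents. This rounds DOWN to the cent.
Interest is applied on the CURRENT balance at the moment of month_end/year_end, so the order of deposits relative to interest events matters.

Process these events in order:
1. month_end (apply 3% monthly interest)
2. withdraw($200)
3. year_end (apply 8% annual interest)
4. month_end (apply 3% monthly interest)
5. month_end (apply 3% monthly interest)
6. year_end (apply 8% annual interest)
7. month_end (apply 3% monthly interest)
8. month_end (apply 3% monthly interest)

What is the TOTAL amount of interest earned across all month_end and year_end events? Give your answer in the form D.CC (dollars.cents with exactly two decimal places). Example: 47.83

After 1 (month_end (apply 3% monthly interest)): balance=$2060.00 total_interest=$60.00
After 2 (withdraw($200)): balance=$1860.00 total_interest=$60.00
After 3 (year_end (apply 8% annual interest)): balance=$2008.80 total_interest=$208.80
After 4 (month_end (apply 3% monthly interest)): balance=$2069.06 total_interest=$269.06
After 5 (month_end (apply 3% monthly interest)): balance=$2131.13 total_interest=$331.13
After 6 (year_end (apply 8% annual interest)): balance=$2301.62 total_interest=$501.62
After 7 (month_end (apply 3% monthly interest)): balance=$2370.66 total_interest=$570.66
After 8 (month_end (apply 3% monthly interest)): balance=$2441.77 total_interest=$641.77

Answer: 641.77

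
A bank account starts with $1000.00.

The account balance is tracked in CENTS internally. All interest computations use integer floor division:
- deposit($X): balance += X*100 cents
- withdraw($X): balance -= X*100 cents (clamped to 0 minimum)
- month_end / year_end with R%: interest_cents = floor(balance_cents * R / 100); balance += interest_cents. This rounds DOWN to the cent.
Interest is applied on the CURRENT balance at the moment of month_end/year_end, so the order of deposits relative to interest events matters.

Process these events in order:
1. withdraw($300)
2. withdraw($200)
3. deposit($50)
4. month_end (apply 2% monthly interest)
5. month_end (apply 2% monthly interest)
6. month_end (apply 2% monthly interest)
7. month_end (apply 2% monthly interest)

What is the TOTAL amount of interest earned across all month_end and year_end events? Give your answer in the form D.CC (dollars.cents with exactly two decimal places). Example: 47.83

Answer: 45.33

Derivation:
After 1 (withdraw($300)): balance=$700.00 total_interest=$0.00
After 2 (withdraw($200)): balance=$500.00 total_interest=$0.00
After 3 (deposit($50)): balance=$550.00 total_interest=$0.00
After 4 (month_end (apply 2% monthly interest)): balance=$561.00 total_interest=$11.00
After 5 (month_end (apply 2% monthly interest)): balance=$572.22 total_interest=$22.22
After 6 (month_end (apply 2% monthly interest)): balance=$583.66 total_interest=$33.66
After 7 (month_end (apply 2% monthly interest)): balance=$595.33 total_interest=$45.33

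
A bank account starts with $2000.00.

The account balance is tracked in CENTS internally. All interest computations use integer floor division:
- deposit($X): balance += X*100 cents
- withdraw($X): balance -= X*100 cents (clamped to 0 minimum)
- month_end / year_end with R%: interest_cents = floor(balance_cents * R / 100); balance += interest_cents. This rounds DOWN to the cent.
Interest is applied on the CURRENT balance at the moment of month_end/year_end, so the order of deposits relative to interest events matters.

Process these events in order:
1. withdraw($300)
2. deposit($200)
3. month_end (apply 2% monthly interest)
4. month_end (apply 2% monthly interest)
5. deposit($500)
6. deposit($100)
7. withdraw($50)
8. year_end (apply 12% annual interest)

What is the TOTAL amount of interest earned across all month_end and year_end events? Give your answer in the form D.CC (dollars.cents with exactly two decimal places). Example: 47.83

After 1 (withdraw($300)): balance=$1700.00 total_interest=$0.00
After 2 (deposit($200)): balance=$1900.00 total_interest=$0.00
After 3 (month_end (apply 2% monthly interest)): balance=$1938.00 total_interest=$38.00
After 4 (month_end (apply 2% monthly interest)): balance=$1976.76 total_interest=$76.76
After 5 (deposit($500)): balance=$2476.76 total_interest=$76.76
After 6 (deposit($100)): balance=$2576.76 total_interest=$76.76
After 7 (withdraw($50)): balance=$2526.76 total_interest=$76.76
After 8 (year_end (apply 12% annual interest)): balance=$2829.97 total_interest=$379.97

Answer: 379.97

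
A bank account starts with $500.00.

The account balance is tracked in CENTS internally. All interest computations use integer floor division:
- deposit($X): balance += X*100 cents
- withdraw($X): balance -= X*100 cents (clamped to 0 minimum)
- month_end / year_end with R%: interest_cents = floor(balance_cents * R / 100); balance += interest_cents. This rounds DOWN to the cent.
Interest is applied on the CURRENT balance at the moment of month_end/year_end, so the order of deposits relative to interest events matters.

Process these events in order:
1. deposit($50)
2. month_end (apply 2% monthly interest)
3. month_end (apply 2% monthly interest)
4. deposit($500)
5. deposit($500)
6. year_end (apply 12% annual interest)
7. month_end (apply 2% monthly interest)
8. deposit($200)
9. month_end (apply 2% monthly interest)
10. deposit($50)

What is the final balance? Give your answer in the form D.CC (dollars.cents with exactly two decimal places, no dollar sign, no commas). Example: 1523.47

Answer: 2086.01

Derivation:
After 1 (deposit($50)): balance=$550.00 total_interest=$0.00
After 2 (month_end (apply 2% monthly interest)): balance=$561.00 total_interest=$11.00
After 3 (month_end (apply 2% monthly interest)): balance=$572.22 total_interest=$22.22
After 4 (deposit($500)): balance=$1072.22 total_interest=$22.22
After 5 (deposit($500)): balance=$1572.22 total_interest=$22.22
After 6 (year_end (apply 12% annual interest)): balance=$1760.88 total_interest=$210.88
After 7 (month_end (apply 2% monthly interest)): balance=$1796.09 total_interest=$246.09
After 8 (deposit($200)): balance=$1996.09 total_interest=$246.09
After 9 (month_end (apply 2% monthly interest)): balance=$2036.01 total_interest=$286.01
After 10 (deposit($50)): balance=$2086.01 total_interest=$286.01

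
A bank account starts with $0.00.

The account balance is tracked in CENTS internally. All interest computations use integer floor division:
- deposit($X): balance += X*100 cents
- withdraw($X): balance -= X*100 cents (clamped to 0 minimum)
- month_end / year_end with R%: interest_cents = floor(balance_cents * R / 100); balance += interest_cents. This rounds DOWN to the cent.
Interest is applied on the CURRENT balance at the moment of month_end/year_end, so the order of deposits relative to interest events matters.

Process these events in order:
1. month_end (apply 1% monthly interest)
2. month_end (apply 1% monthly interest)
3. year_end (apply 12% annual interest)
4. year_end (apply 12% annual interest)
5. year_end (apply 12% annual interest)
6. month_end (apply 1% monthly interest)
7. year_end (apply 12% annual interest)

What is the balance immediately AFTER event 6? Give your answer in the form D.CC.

After 1 (month_end (apply 1% monthly interest)): balance=$0.00 total_interest=$0.00
After 2 (month_end (apply 1% monthly interest)): balance=$0.00 total_interest=$0.00
After 3 (year_end (apply 12% annual interest)): balance=$0.00 total_interest=$0.00
After 4 (year_end (apply 12% annual interest)): balance=$0.00 total_interest=$0.00
After 5 (year_end (apply 12% annual interest)): balance=$0.00 total_interest=$0.00
After 6 (month_end (apply 1% monthly interest)): balance=$0.00 total_interest=$0.00

Answer: 0.00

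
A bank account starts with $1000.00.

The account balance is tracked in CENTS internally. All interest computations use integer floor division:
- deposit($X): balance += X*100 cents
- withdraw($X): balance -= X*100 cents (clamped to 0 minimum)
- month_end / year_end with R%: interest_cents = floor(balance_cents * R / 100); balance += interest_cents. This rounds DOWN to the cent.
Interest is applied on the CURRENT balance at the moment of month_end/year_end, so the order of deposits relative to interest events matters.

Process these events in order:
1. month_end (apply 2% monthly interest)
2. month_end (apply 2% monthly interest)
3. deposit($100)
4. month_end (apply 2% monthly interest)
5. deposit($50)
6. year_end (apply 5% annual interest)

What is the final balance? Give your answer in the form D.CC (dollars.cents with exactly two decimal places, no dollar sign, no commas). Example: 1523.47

After 1 (month_end (apply 2% monthly interest)): balance=$1020.00 total_interest=$20.00
After 2 (month_end (apply 2% monthly interest)): balance=$1040.40 total_interest=$40.40
After 3 (deposit($100)): balance=$1140.40 total_interest=$40.40
After 4 (month_end (apply 2% monthly interest)): balance=$1163.20 total_interest=$63.20
After 5 (deposit($50)): balance=$1213.20 total_interest=$63.20
After 6 (year_end (apply 5% annual interest)): balance=$1273.86 total_interest=$123.86

Answer: 1273.86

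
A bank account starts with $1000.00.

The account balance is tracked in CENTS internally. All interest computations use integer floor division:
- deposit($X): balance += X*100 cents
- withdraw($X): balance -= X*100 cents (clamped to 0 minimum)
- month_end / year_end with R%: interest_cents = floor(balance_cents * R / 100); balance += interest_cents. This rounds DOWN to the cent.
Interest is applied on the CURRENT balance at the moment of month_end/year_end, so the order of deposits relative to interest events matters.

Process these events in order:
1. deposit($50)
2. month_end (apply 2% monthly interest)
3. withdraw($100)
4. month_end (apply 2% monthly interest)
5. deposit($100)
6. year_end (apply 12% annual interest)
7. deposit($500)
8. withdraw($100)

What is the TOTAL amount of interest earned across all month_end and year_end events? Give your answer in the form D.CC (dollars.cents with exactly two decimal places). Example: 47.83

After 1 (deposit($50)): balance=$1050.00 total_interest=$0.00
After 2 (month_end (apply 2% monthly interest)): balance=$1071.00 total_interest=$21.00
After 3 (withdraw($100)): balance=$971.00 total_interest=$21.00
After 4 (month_end (apply 2% monthly interest)): balance=$990.42 total_interest=$40.42
After 5 (deposit($100)): balance=$1090.42 total_interest=$40.42
After 6 (year_end (apply 12% annual interest)): balance=$1221.27 total_interest=$171.27
After 7 (deposit($500)): balance=$1721.27 total_interest=$171.27
After 8 (withdraw($100)): balance=$1621.27 total_interest=$171.27

Answer: 171.27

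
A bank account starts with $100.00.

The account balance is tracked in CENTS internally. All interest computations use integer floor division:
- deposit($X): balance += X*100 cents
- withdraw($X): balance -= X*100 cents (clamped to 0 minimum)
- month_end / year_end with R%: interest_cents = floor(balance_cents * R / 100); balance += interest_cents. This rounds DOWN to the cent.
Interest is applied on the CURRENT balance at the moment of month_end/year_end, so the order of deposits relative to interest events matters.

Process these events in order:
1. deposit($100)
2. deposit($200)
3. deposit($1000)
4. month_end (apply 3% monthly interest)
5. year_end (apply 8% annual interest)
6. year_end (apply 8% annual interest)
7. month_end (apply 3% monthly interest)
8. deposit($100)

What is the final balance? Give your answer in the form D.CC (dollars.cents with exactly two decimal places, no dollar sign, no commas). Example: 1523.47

After 1 (deposit($100)): balance=$200.00 total_interest=$0.00
After 2 (deposit($200)): balance=$400.00 total_interest=$0.00
After 3 (deposit($1000)): balance=$1400.00 total_interest=$0.00
After 4 (month_end (apply 3% monthly interest)): balance=$1442.00 total_interest=$42.00
After 5 (year_end (apply 8% annual interest)): balance=$1557.36 total_interest=$157.36
After 6 (year_end (apply 8% annual interest)): balance=$1681.94 total_interest=$281.94
After 7 (month_end (apply 3% monthly interest)): balance=$1732.39 total_interest=$332.39
After 8 (deposit($100)): balance=$1832.39 total_interest=$332.39

Answer: 1832.39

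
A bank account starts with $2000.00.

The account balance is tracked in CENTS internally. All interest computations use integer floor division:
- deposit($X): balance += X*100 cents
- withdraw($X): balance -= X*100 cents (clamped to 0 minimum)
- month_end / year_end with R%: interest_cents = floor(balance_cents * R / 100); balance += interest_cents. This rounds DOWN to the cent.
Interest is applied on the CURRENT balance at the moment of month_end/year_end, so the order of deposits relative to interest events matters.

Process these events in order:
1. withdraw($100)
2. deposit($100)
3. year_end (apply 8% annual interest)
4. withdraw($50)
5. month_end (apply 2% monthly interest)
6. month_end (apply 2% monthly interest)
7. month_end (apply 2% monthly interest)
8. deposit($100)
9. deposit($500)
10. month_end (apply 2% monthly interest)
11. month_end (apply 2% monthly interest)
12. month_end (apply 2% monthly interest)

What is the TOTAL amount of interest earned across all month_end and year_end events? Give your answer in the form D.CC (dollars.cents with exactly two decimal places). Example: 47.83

Answer: 462.90

Derivation:
After 1 (withdraw($100)): balance=$1900.00 total_interest=$0.00
After 2 (deposit($100)): balance=$2000.00 total_interest=$0.00
After 3 (year_end (apply 8% annual interest)): balance=$2160.00 total_interest=$160.00
After 4 (withdraw($50)): balance=$2110.00 total_interest=$160.00
After 5 (month_end (apply 2% monthly interest)): balance=$2152.20 total_interest=$202.20
After 6 (month_end (apply 2% monthly interest)): balance=$2195.24 total_interest=$245.24
After 7 (month_end (apply 2% monthly interest)): balance=$2239.14 total_interest=$289.14
After 8 (deposit($100)): balance=$2339.14 total_interest=$289.14
After 9 (deposit($500)): balance=$2839.14 total_interest=$289.14
After 10 (month_end (apply 2% monthly interest)): balance=$2895.92 total_interest=$345.92
After 11 (month_end (apply 2% monthly interest)): balance=$2953.83 total_interest=$403.83
After 12 (month_end (apply 2% monthly interest)): balance=$3012.90 total_interest=$462.90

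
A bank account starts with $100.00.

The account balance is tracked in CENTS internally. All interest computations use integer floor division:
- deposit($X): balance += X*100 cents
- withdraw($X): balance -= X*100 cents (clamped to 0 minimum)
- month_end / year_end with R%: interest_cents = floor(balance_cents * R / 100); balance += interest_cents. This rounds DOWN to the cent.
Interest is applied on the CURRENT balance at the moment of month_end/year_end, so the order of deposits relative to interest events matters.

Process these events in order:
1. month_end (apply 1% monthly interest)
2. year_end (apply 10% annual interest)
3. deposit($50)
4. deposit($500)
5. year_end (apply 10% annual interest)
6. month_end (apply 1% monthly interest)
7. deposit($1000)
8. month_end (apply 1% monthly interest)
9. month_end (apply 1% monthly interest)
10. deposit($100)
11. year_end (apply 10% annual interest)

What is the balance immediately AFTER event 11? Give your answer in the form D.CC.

After 1 (month_end (apply 1% monthly interest)): balance=$101.00 total_interest=$1.00
After 2 (year_end (apply 10% annual interest)): balance=$111.10 total_interest=$11.10
After 3 (deposit($50)): balance=$161.10 total_interest=$11.10
After 4 (deposit($500)): balance=$661.10 total_interest=$11.10
After 5 (year_end (apply 10% annual interest)): balance=$727.21 total_interest=$77.21
After 6 (month_end (apply 1% monthly interest)): balance=$734.48 total_interest=$84.48
After 7 (deposit($1000)): balance=$1734.48 total_interest=$84.48
After 8 (month_end (apply 1% monthly interest)): balance=$1751.82 total_interest=$101.82
After 9 (month_end (apply 1% monthly interest)): balance=$1769.33 total_interest=$119.33
After 10 (deposit($100)): balance=$1869.33 total_interest=$119.33
After 11 (year_end (apply 10% annual interest)): balance=$2056.26 total_interest=$306.26

Answer: 2056.26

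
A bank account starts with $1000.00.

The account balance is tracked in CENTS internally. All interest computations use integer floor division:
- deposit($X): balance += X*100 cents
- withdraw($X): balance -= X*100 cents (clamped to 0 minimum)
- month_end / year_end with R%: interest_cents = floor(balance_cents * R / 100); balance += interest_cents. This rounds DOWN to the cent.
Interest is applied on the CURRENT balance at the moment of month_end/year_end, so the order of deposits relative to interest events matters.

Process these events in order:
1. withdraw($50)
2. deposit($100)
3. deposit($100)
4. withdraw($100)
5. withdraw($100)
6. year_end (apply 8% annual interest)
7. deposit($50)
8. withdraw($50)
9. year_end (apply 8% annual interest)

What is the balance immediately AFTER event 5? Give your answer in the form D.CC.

After 1 (withdraw($50)): balance=$950.00 total_interest=$0.00
After 2 (deposit($100)): balance=$1050.00 total_interest=$0.00
After 3 (deposit($100)): balance=$1150.00 total_interest=$0.00
After 4 (withdraw($100)): balance=$1050.00 total_interest=$0.00
After 5 (withdraw($100)): balance=$950.00 total_interest=$0.00

Answer: 950.00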